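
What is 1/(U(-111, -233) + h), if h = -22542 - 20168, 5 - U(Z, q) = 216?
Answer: -1/42921 ≈ -2.3299e-5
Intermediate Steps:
U(Z, q) = -211 (U(Z, q) = 5 - 1*216 = 5 - 216 = -211)
h = -42710
1/(U(-111, -233) + h) = 1/(-211 - 42710) = 1/(-42921) = -1/42921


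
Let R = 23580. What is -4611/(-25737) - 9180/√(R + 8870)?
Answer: 1537/8579 - 918*√1298/649 ≈ -50.782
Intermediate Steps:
-4611/(-25737) - 9180/√(R + 8870) = -4611/(-25737) - 9180/√(23580 + 8870) = -4611*(-1/25737) - 9180*√1298/6490 = 1537/8579 - 9180*√1298/6490 = 1537/8579 - 918*√1298/649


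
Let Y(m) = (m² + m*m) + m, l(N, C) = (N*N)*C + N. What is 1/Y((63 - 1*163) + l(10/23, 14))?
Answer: 279841/5230103970 ≈ 5.3506e-5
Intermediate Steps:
l(N, C) = N + C*N² (l(N, C) = N²*C + N = C*N² + N = N + C*N²)
Y(m) = m + 2*m² (Y(m) = (m² + m²) + m = 2*m² + m = m + 2*m²)
1/Y((63 - 1*163) + l(10/23, 14)) = 1/(((63 - 1*163) + (10/23)*(1 + 14*(10/23)))*(1 + 2*((63 - 1*163) + (10/23)*(1 + 14*(10/23))))) = 1/(((63 - 163) + (10*(1/23))*(1 + 14*(10*(1/23))))*(1 + 2*((63 - 163) + (10*(1/23))*(1 + 14*(10*(1/23)))))) = 1/((-100 + 10*(1 + 14*(10/23))/23)*(1 + 2*(-100 + 10*(1 + 14*(10/23))/23))) = 1/((-100 + 10*(1 + 140/23)/23)*(1 + 2*(-100 + 10*(1 + 140/23)/23))) = 1/((-100 + (10/23)*(163/23))*(1 + 2*(-100 + (10/23)*(163/23)))) = 1/((-100 + 1630/529)*(1 + 2*(-100 + 1630/529))) = 1/(-51270*(1 + 2*(-51270/529))/529) = 1/(-51270*(1 - 102540/529)/529) = 1/(-51270/529*(-102011/529)) = 1/(5230103970/279841) = 279841/5230103970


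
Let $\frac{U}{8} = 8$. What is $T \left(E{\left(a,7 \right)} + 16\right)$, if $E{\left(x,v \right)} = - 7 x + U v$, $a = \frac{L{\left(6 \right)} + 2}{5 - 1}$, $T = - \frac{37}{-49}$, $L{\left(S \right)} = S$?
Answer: $\frac{16650}{49} \approx 339.8$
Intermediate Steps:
$T = \frac{37}{49}$ ($T = \left(-37\right) \left(- \frac{1}{49}\right) = \frac{37}{49} \approx 0.7551$)
$a = 2$ ($a = \frac{6 + 2}{5 - 1} = \frac{8}{4} = 8 \cdot \frac{1}{4} = 2$)
$U = 64$ ($U = 8 \cdot 8 = 64$)
$E{\left(x,v \right)} = - 7 x + 64 v$
$T \left(E{\left(a,7 \right)} + 16\right) = \frac{37 \left(\left(\left(-7\right) 2 + 64 \cdot 7\right) + 16\right)}{49} = \frac{37 \left(\left(-14 + 448\right) + 16\right)}{49} = \frac{37 \left(434 + 16\right)}{49} = \frac{37}{49} \cdot 450 = \frac{16650}{49}$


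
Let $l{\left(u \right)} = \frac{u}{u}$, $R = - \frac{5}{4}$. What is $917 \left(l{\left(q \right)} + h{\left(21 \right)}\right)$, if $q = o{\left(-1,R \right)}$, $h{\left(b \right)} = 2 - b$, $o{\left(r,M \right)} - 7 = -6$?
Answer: $-16506$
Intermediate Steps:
$R = - \frac{5}{4}$ ($R = \left(-5\right) \frac{1}{4} = - \frac{5}{4} \approx -1.25$)
$o{\left(r,M \right)} = 1$ ($o{\left(r,M \right)} = 7 - 6 = 1$)
$q = 1$
$l{\left(u \right)} = 1$
$917 \left(l{\left(q \right)} + h{\left(21 \right)}\right) = 917 \left(1 + \left(2 - 21\right)\right) = 917 \left(1 - 19\right) = 917 \left(-18\right) = -16506$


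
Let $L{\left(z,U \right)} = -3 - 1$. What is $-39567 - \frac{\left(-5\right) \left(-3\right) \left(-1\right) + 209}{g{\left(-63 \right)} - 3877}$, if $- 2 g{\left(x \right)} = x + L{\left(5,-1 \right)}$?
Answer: $- \frac{304151141}{7687} \approx -39567.0$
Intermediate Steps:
$L{\left(z,U \right)} = -4$
$g{\left(x \right)} = 2 - \frac{x}{2}$ ($g{\left(x \right)} = - \frac{x - 4}{2} = - \frac{-4 + x}{2} = 2 - \frac{x}{2}$)
$-39567 - \frac{\left(-5\right) \left(-3\right) \left(-1\right) + 209}{g{\left(-63 \right)} - 3877} = -39567 - \frac{\left(-5\right) \left(-3\right) \left(-1\right) + 209}{\left(2 - - \frac{63}{2}\right) - 3877} = -39567 - \frac{15 \left(-1\right) + 209}{\left(2 + \frac{63}{2}\right) - 3877} = -39567 - \frac{-15 + 209}{\frac{67}{2} - 3877} = -39567 - \frac{194}{- \frac{7687}{2}} = -39567 - 194 \left(- \frac{2}{7687}\right) = -39567 - - \frac{388}{7687} = -39567 + \frac{388}{7687} = - \frac{304151141}{7687}$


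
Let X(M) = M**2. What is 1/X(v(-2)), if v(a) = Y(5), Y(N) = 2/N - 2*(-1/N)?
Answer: 25/16 ≈ 1.5625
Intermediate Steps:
Y(N) = 4/N (Y(N) = 2/N - (-2)/N = 2/N + 2/N = 4/N)
v(a) = 4/5
1/X(v(-2)) = 1/((4/5)**2) = 1/(16/25) = 25/16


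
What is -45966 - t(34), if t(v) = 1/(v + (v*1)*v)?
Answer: -54699541/1190 ≈ -45966.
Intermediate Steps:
t(v) = 1/(v + v**2) (t(v) = 1/(v + v*v) = 1/(v + v**2))
-45966 - t(34) = -45966 - 1/(34*(1 + 34)) = -45966 - 1/(34*35) = -45966 - 1*1/1190 = -45966 - 1/1190 = -54699541/1190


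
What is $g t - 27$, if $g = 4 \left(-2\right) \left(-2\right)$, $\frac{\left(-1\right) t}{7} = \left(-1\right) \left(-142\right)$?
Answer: $-15931$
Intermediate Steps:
$t = -994$ ($t = - 7 \left(\left(-1\right) \left(-142\right)\right) = \left(-7\right) 142 = -994$)
$g = 16$ ($g = \left(-8\right) \left(-2\right) = 16$)
$g t - 27 = 16 \left(-994\right) - 27 = -15904 - 27 = -15931$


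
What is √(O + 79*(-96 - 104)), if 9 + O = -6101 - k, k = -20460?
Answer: 5*I*√58 ≈ 38.079*I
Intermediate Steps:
O = 14350 (O = -9 + (-6101 - 1*(-20460)) = -9 + (-6101 + 20460) = -9 + 14359 = 14350)
√(O + 79*(-96 - 104)) = √(14350 + 79*(-96 - 104)) = √(14350 + 79*(-200)) = √(14350 - 15800) = √(-1450) = 5*I*√58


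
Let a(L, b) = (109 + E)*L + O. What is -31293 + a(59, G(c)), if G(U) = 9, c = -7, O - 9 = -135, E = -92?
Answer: -30416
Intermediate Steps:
O = -126 (O = 9 - 135 = -126)
a(L, b) = -126 + 17*L (a(L, b) = (109 - 92)*L - 126 = 17*L - 126 = -126 + 17*L)
-31293 + a(59, G(c)) = -31293 + (-126 + 17*59) = -31293 + (-126 + 1003) = -31293 + 877 = -30416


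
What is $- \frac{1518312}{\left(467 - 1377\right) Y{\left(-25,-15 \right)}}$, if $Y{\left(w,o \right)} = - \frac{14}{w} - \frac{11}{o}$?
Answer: $\frac{11387340}{8827} \approx 1290.1$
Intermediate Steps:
$- \frac{1518312}{\left(467 - 1377\right) Y{\left(-25,-15 \right)}} = - \frac{1518312}{\left(467 - 1377\right) \left(- \frac{14}{-25} - \frac{11}{-15}\right)} = - \frac{1518312}{\left(-910\right) \left(\left(-14\right) \left(- \frac{1}{25}\right) - - \frac{11}{15}\right)} = - \frac{1518312}{\left(-910\right) \left(\frac{14}{25} + \frac{11}{15}\right)} = - \frac{1518312}{\left(-910\right) \frac{97}{75}} = - \frac{1518312}{- \frac{17654}{15}} = \left(-1518312\right) \left(- \frac{15}{17654}\right) = \frac{11387340}{8827}$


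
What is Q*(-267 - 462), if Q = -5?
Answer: 3645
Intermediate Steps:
Q*(-267 - 462) = -5*(-267 - 462) = -5*(-729) = 3645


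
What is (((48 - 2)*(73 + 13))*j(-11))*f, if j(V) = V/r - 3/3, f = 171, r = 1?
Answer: -8117712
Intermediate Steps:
j(V) = -1 + V (j(V) = V/1 - 3/3 = V*1 - 3*⅓ = V - 1 = -1 + V)
(((48 - 2)*(73 + 13))*j(-11))*f = (((48 - 2)*(73 + 13))*(-1 - 11))*171 = ((46*86)*(-12))*171 = (3956*(-12))*171 = -47472*171 = -8117712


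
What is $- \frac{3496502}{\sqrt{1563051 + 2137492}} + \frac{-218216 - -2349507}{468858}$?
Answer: $\frac{2131291}{468858} - \frac{3496502 \sqrt{30583}}{336413} \approx -1813.1$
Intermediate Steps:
$- \frac{3496502}{\sqrt{1563051 + 2137492}} + \frac{-218216 - -2349507}{468858} = - \frac{3496502}{\sqrt{3700543}} + \left(-218216 + 2349507\right) \frac{1}{468858} = - \frac{3496502}{11 \sqrt{30583}} + 2131291 \cdot \frac{1}{468858} = - 3496502 \frac{\sqrt{30583}}{336413} + \frac{2131291}{468858} = - \frac{3496502 \sqrt{30583}}{336413} + \frac{2131291}{468858} = \frac{2131291}{468858} - \frac{3496502 \sqrt{30583}}{336413}$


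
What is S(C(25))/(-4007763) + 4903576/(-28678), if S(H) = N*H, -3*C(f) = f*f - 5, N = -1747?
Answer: -29494086835192/172401940971 ≈ -171.08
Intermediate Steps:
C(f) = 5/3 - f²/3 (C(f) = -(f*f - 5)/3 = -(f² - 5)/3 = -(-5 + f²)/3 = 5/3 - f²/3)
S(H) = -1747*H
S(C(25))/(-4007763) + 4903576/(-28678) = -1747*(5/3 - ⅓*25²)/(-4007763) + 4903576/(-28678) = -1747*(5/3 - ⅓*625)*(-1/4007763) + 4903576*(-1/28678) = -1747*(5/3 - 625/3)*(-1/4007763) - 2451788/14339 = -1747*(-620/3)*(-1/4007763) - 2451788/14339 = (1083140/3)*(-1/4007763) - 2451788/14339 = -1083140/12023289 - 2451788/14339 = -29494086835192/172401940971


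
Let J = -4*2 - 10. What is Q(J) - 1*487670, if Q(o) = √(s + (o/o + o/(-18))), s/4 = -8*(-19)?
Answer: -487670 + √610 ≈ -4.8765e+5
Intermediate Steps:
s = 608 (s = 4*(-8*(-19)) = 4*152 = 608)
J = -18 (J = -8 - 10 = -18)
Q(o) = √(609 - o/18) (Q(o) = √(608 + (o/o + o/(-18))) = √(608 + (1 + o*(-1/18))) = √(608 + (1 - o/18)) = √(609 - o/18))
Q(J) - 1*487670 = √(21924 - 2*(-18))/6 - 1*487670 = √(21924 + 36)/6 - 487670 = √21960/6 - 487670 = (6*√610)/6 - 487670 = √610 - 487670 = -487670 + √610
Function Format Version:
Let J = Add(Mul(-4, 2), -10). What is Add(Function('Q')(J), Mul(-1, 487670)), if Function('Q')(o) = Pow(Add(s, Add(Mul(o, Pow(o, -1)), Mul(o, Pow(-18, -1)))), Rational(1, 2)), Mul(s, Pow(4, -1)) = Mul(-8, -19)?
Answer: Add(-487670, Pow(610, Rational(1, 2))) ≈ -4.8765e+5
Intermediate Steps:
s = 608 (s = Mul(4, Mul(-8, -19)) = Mul(4, 152) = 608)
J = -18 (J = Add(-8, -10) = -18)
Function('Q')(o) = Pow(Add(609, Mul(Rational(-1, 18), o)), Rational(1, 2)) (Function('Q')(o) = Pow(Add(608, Add(Mul(o, Pow(o, -1)), Mul(o, Pow(-18, -1)))), Rational(1, 2)) = Pow(Add(608, Add(1, Mul(o, Rational(-1, 18)))), Rational(1, 2)) = Pow(Add(608, Add(1, Mul(Rational(-1, 18), o))), Rational(1, 2)) = Pow(Add(609, Mul(Rational(-1, 18), o)), Rational(1, 2)))
Add(Function('Q')(J), Mul(-1, 487670)) = Add(Mul(Rational(1, 6), Pow(Add(21924, Mul(-2, -18)), Rational(1, 2))), Mul(-1, 487670)) = Add(Mul(Rational(1, 6), Pow(Add(21924, 36), Rational(1, 2))), -487670) = Add(Mul(Rational(1, 6), Pow(21960, Rational(1, 2))), -487670) = Add(Mul(Rational(1, 6), Mul(6, Pow(610, Rational(1, 2)))), -487670) = Add(Pow(610, Rational(1, 2)), -487670) = Add(-487670, Pow(610, Rational(1, 2)))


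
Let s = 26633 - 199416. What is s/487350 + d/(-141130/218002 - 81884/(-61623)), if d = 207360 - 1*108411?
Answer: 323910211106234144363/2230606256754150 ≈ 1.4521e+5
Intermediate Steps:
s = -172783
d = 98949 (d = 207360 - 108411 = 98949)
s/487350 + d/(-141130/218002 - 81884/(-61623)) = -172783/487350 + 98949/(-141130/218002 - 81884/(-61623)) = -172783*1/487350 + 98949/(-141130*1/218002 - 81884*(-1/61623)) = -172783/487350 + 98949/(-70565/109001 + 81884/61623) = -172783/487350 + 98949/(4577010889/6716968623) = -172783/487350 + 98949*(6716968623/4577010889) = -172783/487350 + 664637328277227/4577010889 = 323910211106234144363/2230606256754150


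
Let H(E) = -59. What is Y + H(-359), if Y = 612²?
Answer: 374485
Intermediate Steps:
Y = 374544
Y + H(-359) = 374544 - 59 = 374485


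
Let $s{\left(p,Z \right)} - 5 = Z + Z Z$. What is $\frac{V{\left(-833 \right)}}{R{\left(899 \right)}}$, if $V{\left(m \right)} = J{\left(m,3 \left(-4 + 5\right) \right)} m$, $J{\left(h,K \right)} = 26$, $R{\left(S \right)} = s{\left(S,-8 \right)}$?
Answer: $- \frac{21658}{61} \approx -355.05$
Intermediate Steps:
$s{\left(p,Z \right)} = 5 + Z + Z^{2}$ ($s{\left(p,Z \right)} = 5 + \left(Z + Z Z\right) = 5 + \left(Z + Z^{2}\right) = 5 + Z + Z^{2}$)
$R{\left(S \right)} = 61$ ($R{\left(S \right)} = 5 - 8 + \left(-8\right)^{2} = 5 - 8 + 64 = 61$)
$V{\left(m \right)} = 26 m$
$\frac{V{\left(-833 \right)}}{R{\left(899 \right)}} = \frac{26 \left(-833\right)}{61} = \left(-21658\right) \frac{1}{61} = - \frac{21658}{61}$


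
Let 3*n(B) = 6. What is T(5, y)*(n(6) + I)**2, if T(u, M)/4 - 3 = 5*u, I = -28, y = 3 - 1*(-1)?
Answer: 75712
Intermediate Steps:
y = 4 (y = 3 + 1 = 4)
T(u, M) = 12 + 20*u (T(u, M) = 12 + 4*(5*u) = 12 + 20*u)
n(B) = 2 (n(B) = (1/3)*6 = 2)
T(5, y)*(n(6) + I)**2 = (12 + 20*5)*(2 - 28)**2 = (12 + 100)*(-26)**2 = 112*676 = 75712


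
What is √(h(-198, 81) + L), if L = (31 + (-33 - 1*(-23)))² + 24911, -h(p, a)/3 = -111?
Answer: √25685 ≈ 160.27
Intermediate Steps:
h(p, a) = 333 (h(p, a) = -3*(-111) = 333)
L = 25352 (L = (31 + (-33 + 23))² + 24911 = (31 - 10)² + 24911 = 21² + 24911 = 441 + 24911 = 25352)
√(h(-198, 81) + L) = √(333 + 25352) = √25685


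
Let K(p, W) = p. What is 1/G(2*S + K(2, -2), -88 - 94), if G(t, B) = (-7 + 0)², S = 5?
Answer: 1/49 ≈ 0.020408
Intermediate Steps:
G(t, B) = 49 (G(t, B) = (-7)² = 49)
1/G(2*S + K(2, -2), -88 - 94) = 1/49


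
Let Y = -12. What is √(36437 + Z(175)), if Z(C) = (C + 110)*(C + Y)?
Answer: 2*√20723 ≈ 287.91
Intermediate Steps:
Z(C) = (-12 + C)*(110 + C) (Z(C) = (C + 110)*(C - 12) = (110 + C)*(-12 + C) = (-12 + C)*(110 + C))
√(36437 + Z(175)) = √(36437 + (-1320 + 175² + 98*175)) = √(36437 + (-1320 + 30625 + 17150)) = √(36437 + 46455) = √82892 = 2*√20723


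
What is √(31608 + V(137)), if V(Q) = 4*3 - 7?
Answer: √31613 ≈ 177.80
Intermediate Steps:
V(Q) = 5 (V(Q) = 12 - 7 = 5)
√(31608 + V(137)) = √(31608 + 5) = √31613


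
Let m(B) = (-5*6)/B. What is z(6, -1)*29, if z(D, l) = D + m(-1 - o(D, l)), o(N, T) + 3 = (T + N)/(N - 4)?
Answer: 1914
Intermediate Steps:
o(N, T) = -3 + (N + T)/(-4 + N) (o(N, T) = -3 + (T + N)/(N - 4) = -3 + (N + T)/(-4 + N))
m(B) = -30/B
z(D, l) = D - 30/(-1 - (12 + l - 2*D)/(-4 + D))
z(6, -1)*29 = ((-120 + 30*6 + 6*(8 - 1 - 1*6))/(8 - 1 - 1*6))*29 = ((-120 + 180 + 6*(8 - 1 - 6))/(8 - 1 - 6))*29 = ((-120 + 180 + 6*1)/1)*29 = (1*(-120 + 180 + 6))*29 = (1*66)*29 = 66*29 = 1914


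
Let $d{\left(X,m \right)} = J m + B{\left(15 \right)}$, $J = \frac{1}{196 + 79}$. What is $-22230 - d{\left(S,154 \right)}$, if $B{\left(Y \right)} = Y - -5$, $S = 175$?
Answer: $- \frac{556264}{25} \approx -22251.0$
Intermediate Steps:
$B{\left(Y \right)} = 5 + Y$ ($B{\left(Y \right)} = Y + 5 = 5 + Y$)
$J = \frac{1}{275} \approx 0.0036364$
$d{\left(X,m \right)} = 20 + \frac{m}{275}$ ($d{\left(X,m \right)} = \frac{m}{275} + \left(5 + 15\right) = \frac{m}{275} + 20 = 20 + \frac{m}{275}$)
$-22230 - d{\left(S,154 \right)} = -22230 - \left(20 + \frac{1}{275} \cdot 154\right) = -22230 - \left(20 + \frac{14}{25}\right) = -22230 - \frac{514}{25} = - \frac{556264}{25}$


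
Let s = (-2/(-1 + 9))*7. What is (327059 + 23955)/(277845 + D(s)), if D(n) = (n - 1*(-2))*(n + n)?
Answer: 2808112/2222753 ≈ 1.2633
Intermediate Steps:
s = -7/4 (s = (-2/8)*7 = ((1/8)*(-2))*7 = -1/4*7 = -7/4 ≈ -1.7500)
D(n) = 2*n*(2 + n) (D(n) = (n + 2)*(2*n) = (2 + n)*(2*n) = 2*n*(2 + n))
(327059 + 23955)/(277845 + D(s)) = (327059 + 23955)/(277845 + 2*(-7/4)*(2 - 7/4)) = 351014/(277845 + 2*(-7/4)*(1/4)) = 351014/(277845 - 7/8) = 351014/(2222753/8) = 351014*(8/2222753) = 2808112/2222753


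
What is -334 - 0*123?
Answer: -334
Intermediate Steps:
-334 - 0*123 = -334 - 279*0 = -334 + 0 = -334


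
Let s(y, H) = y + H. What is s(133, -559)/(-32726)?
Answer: 213/16363 ≈ 0.013017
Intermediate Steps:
s(y, H) = H + y
s(133, -559)/(-32726) = (-559 + 133)/(-32726) = -426*(-1/32726) = 213/16363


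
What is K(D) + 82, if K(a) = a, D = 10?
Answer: 92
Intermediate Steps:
K(D) + 82 = 10 + 82 = 92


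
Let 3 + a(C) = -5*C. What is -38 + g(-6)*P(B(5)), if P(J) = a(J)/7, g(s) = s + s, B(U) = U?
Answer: 10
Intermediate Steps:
a(C) = -3 - 5*C
g(s) = 2*s
P(J) = -3/7 - 5*J/7 (P(J) = (-3 - 5*J)/7 = (-3 - 5*J)*(⅐) = -3/7 - 5*J/7)
-38 + g(-6)*P(B(5)) = -38 + (2*(-6))*(-3/7 - 5/7*5) = -38 - 12*(-3/7 - 25/7) = -38 - 12*(-4) = -38 + 48 = 10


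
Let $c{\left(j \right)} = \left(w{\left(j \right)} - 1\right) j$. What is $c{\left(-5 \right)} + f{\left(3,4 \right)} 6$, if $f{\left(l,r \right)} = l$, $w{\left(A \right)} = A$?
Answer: $48$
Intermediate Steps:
$c{\left(j \right)} = j \left(-1 + j\right)$ ($c{\left(j \right)} = \left(j - 1\right) j = \left(-1 + j\right) j = j \left(-1 + j\right)$)
$c{\left(-5 \right)} + f{\left(3,4 \right)} 6 = - 5 \left(-1 - 5\right) + 3 \cdot 6 = \left(-5\right) \left(-6\right) + 18 = 30 + 18 = 48$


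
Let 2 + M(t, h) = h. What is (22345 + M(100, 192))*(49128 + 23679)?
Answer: 1640705745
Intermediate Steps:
M(t, h) = -2 + h
(22345 + M(100, 192))*(49128 + 23679) = (22345 + (-2 + 192))*(49128 + 23679) = (22345 + 190)*72807 = 22535*72807 = 1640705745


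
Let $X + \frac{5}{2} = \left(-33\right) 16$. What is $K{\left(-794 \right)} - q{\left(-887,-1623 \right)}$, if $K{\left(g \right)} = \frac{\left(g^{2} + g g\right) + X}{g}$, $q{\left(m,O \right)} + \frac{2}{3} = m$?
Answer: $- \frac{3333205}{4764} \approx -699.67$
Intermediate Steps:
$q{\left(m,O \right)} = - \frac{2}{3} + m$
$X = - \frac{1061}{2}$ ($X = - \frac{5}{2} - 528 = - \frac{1061}{2} \approx -530.5$)
$K{\left(g \right)} = \frac{- \frac{1061}{2} + 2 g^{2}}{g}$ ($K{\left(g \right)} = \frac{\left(g^{2} + g g\right) - \frac{1061}{2}}{g} = \frac{\left(g^{2} + g^{2}\right) - \frac{1061}{2}}{g} = \frac{2 g^{2} - \frac{1061}{2}}{g} = \frac{- \frac{1061}{2} + 2 g^{2}}{g}$)
$K{\left(-794 \right)} - q{\left(-887,-1623 \right)} = \left(2 \left(-794\right) - \frac{1061}{2 \left(-794\right)}\right) - \left(- \frac{2}{3} - 887\right) = \left(-1588 - - \frac{1061}{1588}\right) - - \frac{2663}{3} = \left(-1588 + \frac{1061}{1588}\right) + \frac{2663}{3} = - \frac{2520683}{1588} + \frac{2663}{3} = - \frac{3333205}{4764}$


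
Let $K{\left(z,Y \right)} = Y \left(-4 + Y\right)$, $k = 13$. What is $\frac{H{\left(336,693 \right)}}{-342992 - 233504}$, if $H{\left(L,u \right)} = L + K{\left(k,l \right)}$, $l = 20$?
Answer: $- \frac{41}{36031} \approx -0.0011379$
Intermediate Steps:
$H{\left(L,u \right)} = 320 + L$ ($H{\left(L,u \right)} = L + 20 \left(-4 + 20\right) = L + 20 \cdot 16 = L + 320 = 320 + L$)
$\frac{H{\left(336,693 \right)}}{-342992 - 233504} = \frac{320 + 336}{-342992 - 233504} = \frac{656}{-576496} = 656 \left(- \frac{1}{576496}\right) = - \frac{41}{36031}$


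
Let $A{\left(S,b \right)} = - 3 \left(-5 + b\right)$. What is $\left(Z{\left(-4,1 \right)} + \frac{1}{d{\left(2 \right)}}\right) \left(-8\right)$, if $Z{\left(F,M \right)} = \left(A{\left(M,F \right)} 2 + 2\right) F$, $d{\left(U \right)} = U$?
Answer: $1788$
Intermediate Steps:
$A{\left(S,b \right)} = 15 - 3 b$
$Z{\left(F,M \right)} = F \left(32 - 6 F\right)$ ($Z{\left(F,M \right)} = \left(\left(15 - 3 F\right) 2 + 2\right) F = \left(\left(30 - 6 F\right) + 2\right) F = \left(32 - 6 F\right) F = F \left(32 - 6 F\right)$)
$\left(Z{\left(-4,1 \right)} + \frac{1}{d{\left(2 \right)}}\right) \left(-8\right) = \left(2 \left(-4\right) \left(16 - -12\right) + \frac{1}{2}\right) \left(-8\right) = \left(2 \left(-4\right) \left(16 + 12\right) + \frac{1}{2}\right) \left(-8\right) = \left(2 \left(-4\right) 28 + \frac{1}{2}\right) \left(-8\right) = \left(-224 + \frac{1}{2}\right) \left(-8\right) = \left(- \frac{447}{2}\right) \left(-8\right) = 1788$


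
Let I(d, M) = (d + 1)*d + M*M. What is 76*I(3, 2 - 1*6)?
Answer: 2128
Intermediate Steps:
I(d, M) = M² + d*(1 + d) (I(d, M) = (1 + d)*d + M² = d*(1 + d) + M² = M² + d*(1 + d))
76*I(3, 2 - 1*6) = 76*(3 + (2 - 1*6)² + 3²) = 76*(3 + (2 - 6)² + 9) = 76*(3 + (-4)² + 9) = 76*(3 + 16 + 9) = 76*28 = 2128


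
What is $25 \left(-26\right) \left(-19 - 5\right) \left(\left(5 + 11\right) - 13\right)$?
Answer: $46800$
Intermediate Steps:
$25 \left(-26\right) \left(-19 - 5\right) \left(\left(5 + 11\right) - 13\right) = - 650 \left(- 24 \left(16 - 13\right)\right) = - 650 \left(\left(-24\right) 3\right) = \left(-650\right) \left(-72\right) = 46800$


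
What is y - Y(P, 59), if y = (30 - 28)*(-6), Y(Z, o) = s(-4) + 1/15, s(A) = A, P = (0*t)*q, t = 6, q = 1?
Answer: -121/15 ≈ -8.0667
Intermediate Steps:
P = 0 (P = (0*6)*1 = 0*1 = 0)
Y(Z, o) = -59/15 (Y(Z, o) = -4 + 1/15 = -59/15)
y = -12 (y = 2*(-6) = -12)
y - Y(P, 59) = -12 - 1*(-59/15) = -12 + 59/15 = -121/15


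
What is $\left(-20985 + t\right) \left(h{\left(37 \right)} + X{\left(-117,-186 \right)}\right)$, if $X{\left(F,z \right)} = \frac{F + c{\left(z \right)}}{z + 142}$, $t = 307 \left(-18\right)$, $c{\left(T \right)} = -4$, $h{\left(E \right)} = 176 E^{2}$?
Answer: $- \frac{25550957157}{4} \approx -6.3877 \cdot 10^{9}$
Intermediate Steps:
$t = -5526$
$X{\left(F,z \right)} = \frac{-4 + F}{142 + z}$ ($X{\left(F,z \right)} = \frac{F - 4}{z + 142} = \frac{-4 + F}{142 + z}$)
$\left(-20985 + t\right) \left(h{\left(37 \right)} + X{\left(-117,-186 \right)}\right) = \left(-20985 - 5526\right) \left(176 \cdot 37^{2} + \frac{-4 - 117}{142 - 186}\right) = - 26511 \left(176 \cdot 1369 + \frac{1}{-44} \left(-121\right)\right) = - 26511 \left(240944 - - \frac{11}{4}\right) = - 26511 \left(240944 + \frac{11}{4}\right) = \left(-26511\right) \frac{963787}{4} = - \frac{25550957157}{4}$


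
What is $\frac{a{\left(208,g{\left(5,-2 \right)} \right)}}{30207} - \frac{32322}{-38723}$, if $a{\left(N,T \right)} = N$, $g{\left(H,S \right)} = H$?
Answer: $\frac{984405038}{1169705661} \approx 0.84158$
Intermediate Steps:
$\frac{a{\left(208,g{\left(5,-2 \right)} \right)}}{30207} - \frac{32322}{-38723} = \frac{208}{30207} - \frac{32322}{-38723} = 208 \cdot \frac{1}{30207} - - \frac{32322}{38723} = \frac{208}{30207} + \frac{32322}{38723} = \frac{984405038}{1169705661}$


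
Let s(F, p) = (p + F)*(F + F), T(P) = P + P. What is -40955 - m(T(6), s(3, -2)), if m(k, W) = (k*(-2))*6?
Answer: -40811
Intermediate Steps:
T(P) = 2*P
s(F, p) = 2*F*(F + p) (s(F, p) = (F + p)*(2*F) = 2*F*(F + p))
m(k, W) = -12*k (m(k, W) = -2*k*6 = -12*k)
-40955 - m(T(6), s(3, -2)) = -40955 - (-12)*2*6 = -40955 - (-12)*12 = -40955 - 1*(-144) = -40955 + 144 = -40811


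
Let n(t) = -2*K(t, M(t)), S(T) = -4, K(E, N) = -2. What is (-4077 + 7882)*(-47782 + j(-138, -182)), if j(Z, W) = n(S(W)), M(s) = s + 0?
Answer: -181795290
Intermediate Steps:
M(s) = s
n(t) = 4 (n(t) = -2*(-2) = 4)
j(Z, W) = 4
(-4077 + 7882)*(-47782 + j(-138, -182)) = (-4077 + 7882)*(-47782 + 4) = 3805*(-47778) = -181795290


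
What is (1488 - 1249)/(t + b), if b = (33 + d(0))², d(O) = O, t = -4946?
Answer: -239/3857 ≈ -0.061965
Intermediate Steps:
b = 1089 (b = (33 + 0)² = 33² = 1089)
(1488 - 1249)/(t + b) = (1488 - 1249)/(-4946 + 1089) = 239/(-3857) = 239*(-1/3857) = -239/3857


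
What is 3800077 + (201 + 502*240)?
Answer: 3920758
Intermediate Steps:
3800077 + (201 + 502*240) = 3800077 + (201 + 120480) = 3800077 + 120681 = 3920758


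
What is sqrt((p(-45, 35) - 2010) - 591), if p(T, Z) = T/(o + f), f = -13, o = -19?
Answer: 9*I*sqrt(2054)/8 ≈ 50.986*I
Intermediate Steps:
p(T, Z) = -T/32 (p(T, Z) = T/(-19 - 13) = T/(-32) = T*(-1/32) = -T/32)
sqrt((p(-45, 35) - 2010) - 591) = sqrt((-1/32*(-45) - 2010) - 591) = sqrt((45/32 - 2010) - 591) = sqrt(-64275/32 - 591) = sqrt(-83187/32) = 9*I*sqrt(2054)/8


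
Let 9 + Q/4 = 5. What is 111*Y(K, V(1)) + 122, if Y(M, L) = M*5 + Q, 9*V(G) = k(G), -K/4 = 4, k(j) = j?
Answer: -10534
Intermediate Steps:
Q = -16 (Q = -36 + 4*5 = -36 + 20 = -16)
K = -16 (K = -4*4 = -16)
V(G) = G/9
Y(M, L) = -16 + 5*M (Y(M, L) = M*5 - 16 = 5*M - 16 = -16 + 5*M)
111*Y(K, V(1)) + 122 = 111*(-16 + 5*(-16)) + 122 = 111*(-16 - 80) + 122 = 111*(-96) + 122 = -10656 + 122 = -10534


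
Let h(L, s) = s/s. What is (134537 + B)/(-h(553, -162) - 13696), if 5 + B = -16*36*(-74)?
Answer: -177156/13697 ≈ -12.934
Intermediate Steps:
h(L, s) = 1
B = 42619 (B = -5 - 16*36*(-74) = -5 - 576*(-74) = -5 + 42624 = 42619)
(134537 + B)/(-h(553, -162) - 13696) = (134537 + 42619)/(-1*1 - 13696) = 177156/(-1 - 13696) = 177156/(-13697) = 177156*(-1/13697) = -177156/13697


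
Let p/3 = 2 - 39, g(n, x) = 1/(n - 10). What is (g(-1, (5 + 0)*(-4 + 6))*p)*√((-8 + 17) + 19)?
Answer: 222*√7/11 ≈ 53.396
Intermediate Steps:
g(n, x) = 1/(-10 + n)
p = -111 (p = 3*(2 - 39) = 3*(-37) = -111)
(g(-1, (5 + 0)*(-4 + 6))*p)*√((-8 + 17) + 19) = (-111/(-10 - 1))*√((-8 + 17) + 19) = (-111/(-11))*√(9 + 19) = (-1/11*(-111))*√28 = 111*(2*√7)/11 = 222*√7/11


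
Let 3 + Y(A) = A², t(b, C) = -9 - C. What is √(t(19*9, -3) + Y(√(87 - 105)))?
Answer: 3*I*√3 ≈ 5.1962*I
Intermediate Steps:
Y(A) = -3 + A²
√(t(19*9, -3) + Y(√(87 - 105))) = √((-9 - 1*(-3)) + (-3 + (√(87 - 105))²)) = √((-9 + 3) + (-3 + (√(-18))²)) = √(-6 + (-3 + (3*I*√2)²)) = √(-6 + (-3 - 18)) = √(-6 - 21) = √(-27) = 3*I*√3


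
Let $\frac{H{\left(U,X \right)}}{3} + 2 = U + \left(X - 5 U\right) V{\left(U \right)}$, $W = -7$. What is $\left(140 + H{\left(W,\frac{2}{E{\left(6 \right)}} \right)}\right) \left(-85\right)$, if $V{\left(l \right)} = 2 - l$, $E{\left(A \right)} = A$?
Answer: $-90695$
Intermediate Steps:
$H{\left(U,X \right)} = -6 + 3 U + 3 \left(2 - U\right) \left(X - 5 U\right)$ ($H{\left(U,X \right)} = -6 + 3 \left(U + \left(X - 5 U\right) \left(2 - U\right)\right) = -6 + 3 \left(U + \left(2 - U\right) \left(X - 5 U\right)\right) = -6 + \left(3 U + 3 \left(2 - U\right) \left(X - 5 U\right)\right) = -6 + 3 U + 3 \left(2 - U\right) \left(X - 5 U\right)$)
$\left(140 + H{\left(W,\frac{2}{E{\left(6 \right)}} \right)}\right) \left(-85\right) = \left(140 + \left(-6 + 3 \left(-7\right) - 3 \cdot \frac{2}{6} \left(-2 - 7\right) + 15 \left(-7\right) \left(-2 - 7\right)\right)\right) \left(-85\right) = \left(140 - \left(27 - 945 + 3 \cdot 2 \cdot \frac{1}{6} \left(-9\right)\right)\right) \left(-85\right) = \left(140 - \left(-918 - 9\right)\right) \left(-85\right) = \left(140 + \left(-6 - 21 + 9 + 945\right)\right) \left(-85\right) = \left(140 + 927\right) \left(-85\right) = 1067 \left(-85\right) = -90695$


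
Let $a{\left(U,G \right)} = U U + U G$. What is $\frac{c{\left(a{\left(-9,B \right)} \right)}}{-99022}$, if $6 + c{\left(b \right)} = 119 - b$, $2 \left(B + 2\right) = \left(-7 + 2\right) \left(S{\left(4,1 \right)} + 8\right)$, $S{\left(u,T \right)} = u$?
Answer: $\frac{128}{49511} \approx 0.0025853$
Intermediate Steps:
$B = -32$ ($B = -2 + \frac{\left(-7 + 2\right) \left(4 + 8\right)}{2} = -2 + \frac{\left(-5\right) 12}{2} = -2 + \frac{1}{2} \left(-60\right) = -2 - 30 = -32$)
$a{\left(U,G \right)} = U^{2} + G U$
$c{\left(b \right)} = 113 - b$ ($c{\left(b \right)} = -6 - \left(-119 + b\right) = 113 - b$)
$\frac{c{\left(a{\left(-9,B \right)} \right)}}{-99022} = \frac{113 - - 9 \left(-32 - 9\right)}{-99022} = \left(113 - \left(-9\right) \left(-41\right)\right) \left(- \frac{1}{99022}\right) = \left(113 - 369\right) \left(- \frac{1}{99022}\right) = \left(-256\right) \left(- \frac{1}{99022}\right) = \frac{128}{49511}$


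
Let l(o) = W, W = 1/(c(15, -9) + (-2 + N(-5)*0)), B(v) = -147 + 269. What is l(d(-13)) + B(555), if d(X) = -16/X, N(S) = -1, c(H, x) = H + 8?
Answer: 2563/21 ≈ 122.05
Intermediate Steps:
c(H, x) = 8 + H
B(v) = 122
W = 1/21 (W = 1/((8 + 15) + (-2 - 1*0)) = 1/(23 + (-2 + 0)) = 1/(23 - 2) = 1/21 ≈ 0.047619)
l(o) = 1/21
l(d(-13)) + B(555) = 1/21 + 122 = 2563/21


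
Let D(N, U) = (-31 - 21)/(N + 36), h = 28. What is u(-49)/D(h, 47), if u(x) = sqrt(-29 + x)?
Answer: -16*I*sqrt(78)/13 ≈ -10.87*I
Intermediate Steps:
D(N, U) = -52/(36 + N)
u(-49)/D(h, 47) = sqrt(-29 - 49)/((-52/(36 + 28))) = sqrt(-78)/((-52/64)) = (I*sqrt(78))/((-52*1/64)) = (I*sqrt(78))/(-13/16) = (I*sqrt(78))*(-16/13) = -16*I*sqrt(78)/13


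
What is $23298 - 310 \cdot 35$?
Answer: $12448$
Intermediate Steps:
$23298 - 310 \cdot 35 = 23298 - 10850 = 12448$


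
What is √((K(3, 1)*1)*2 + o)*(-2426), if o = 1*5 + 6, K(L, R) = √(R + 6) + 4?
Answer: -2426*√(19 + 2*√7) ≈ -11957.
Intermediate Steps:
K(L, R) = 4 + √(6 + R) (K(L, R) = √(6 + R) + 4 = 4 + √(6 + R))
o = 11 (o = 5 + 6 = 11)
√((K(3, 1)*1)*2 + o)*(-2426) = √(((4 + √(6 + 1))*1)*2 + 11)*(-2426) = √(((4 + √7)*1)*2 + 11)*(-2426) = √((4 + √7)*2 + 11)*(-2426) = √((8 + 2*√7) + 11)*(-2426) = √(19 + 2*√7)*(-2426) = -2426*√(19 + 2*√7)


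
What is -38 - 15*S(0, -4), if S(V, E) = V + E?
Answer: 22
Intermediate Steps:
S(V, E) = E + V
-38 - 15*S(0, -4) = -38 - 15*(-4 + 0) = -38 - 15*(-4) = -38 + 60 = 22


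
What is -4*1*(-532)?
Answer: 2128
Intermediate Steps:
-4*1*(-532) = -4*(-532) = 2128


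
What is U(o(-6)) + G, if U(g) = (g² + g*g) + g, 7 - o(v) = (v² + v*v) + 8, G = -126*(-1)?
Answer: 10711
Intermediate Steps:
G = 126
o(v) = -1 - 2*v² (o(v) = 7 - ((v² + v*v) + 8) = 7 - ((v² + v²) + 8) = 7 - (2*v² + 8) = 7 - (8 + 2*v²) = 7 + (-8 - 2*v²) = -1 - 2*v²)
U(g) = g + 2*g² (U(g) = (g² + g²) + g = 2*g² + g = g + 2*g²)
U(o(-6)) + G = (-1 - 2*(-6)²)*(1 + 2*(-1 - 2*(-6)²)) + 126 = (-1 - 2*36)*(1 + 2*(-1 - 2*36)) + 126 = (-1 - 72)*(1 + 2*(-1 - 72)) + 126 = -73*(1 + 2*(-73)) + 126 = -73*(1 - 146) + 126 = -73*(-145) + 126 = 10585 + 126 = 10711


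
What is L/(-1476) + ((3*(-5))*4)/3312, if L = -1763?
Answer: 487/414 ≈ 1.1763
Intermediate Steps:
L/(-1476) + ((3*(-5))*4)/3312 = -1763/(-1476) + ((3*(-5))*4)/3312 = -1763*(-1/1476) - 15*4*(1/3312) = 43/36 - 60*1/3312 = 43/36 - 5/276 = 487/414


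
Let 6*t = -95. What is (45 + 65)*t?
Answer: -5225/3 ≈ -1741.7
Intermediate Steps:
t = -95/6 (t = (⅙)*(-95) = -95/6 ≈ -15.833)
(45 + 65)*t = (45 + 65)*(-95/6) = 110*(-95/6) = -5225/3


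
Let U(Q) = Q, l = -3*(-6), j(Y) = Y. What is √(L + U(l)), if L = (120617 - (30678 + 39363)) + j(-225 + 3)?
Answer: 14*√257 ≈ 224.44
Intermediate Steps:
l = 18
L = 50354 (L = (120617 - (30678 + 39363)) + (-225 + 3) = (120617 - 1*70041) - 222 = (120617 - 70041) - 222 = 50576 - 222 = 50354)
√(L + U(l)) = √(50354 + 18) = √50372 = 14*√257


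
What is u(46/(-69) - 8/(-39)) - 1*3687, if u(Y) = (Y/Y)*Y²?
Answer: -623067/169 ≈ -3686.8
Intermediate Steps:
u(Y) = Y² (u(Y) = 1*Y² = Y²)
u(46/(-69) - 8/(-39)) - 1*3687 = (46/(-69) - 8/(-39))² - 1*3687 = (46*(-1/69) - 8*(-1/39))² - 3687 = (-⅔ + 8/39)² - 3687 = (-6/13)² - 3687 = 36/169 - 3687 = -623067/169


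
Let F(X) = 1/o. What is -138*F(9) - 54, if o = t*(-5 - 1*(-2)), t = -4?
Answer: -131/2 ≈ -65.500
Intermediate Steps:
o = 12 (o = -4*(-5 - 1*(-2)) = -4*(-5 + 2) = -4*(-3) = 12)
F(X) = 1/12
-138*F(9) - 54 = -138*1/12 - 54 = -23/2 - 54 = -131/2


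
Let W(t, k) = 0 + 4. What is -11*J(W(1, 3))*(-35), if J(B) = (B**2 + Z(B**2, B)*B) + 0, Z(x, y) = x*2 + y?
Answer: 61600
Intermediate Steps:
Z(x, y) = y + 2*x (Z(x, y) = 2*x + y = y + 2*x)
W(t, k) = 4
J(B) = B**2 + B*(B + 2*B**2) (J(B) = (B**2 + (B + 2*B**2)*B) + 0 = (B**2 + B*(B + 2*B**2)) + 0 = B**2 + B*(B + 2*B**2))
-11*J(W(1, 3))*(-35) = -22*4**2*(1 + 4)*(-35) = -22*16*5*(-35) = -11*160*(-35) = -1760*(-35) = 61600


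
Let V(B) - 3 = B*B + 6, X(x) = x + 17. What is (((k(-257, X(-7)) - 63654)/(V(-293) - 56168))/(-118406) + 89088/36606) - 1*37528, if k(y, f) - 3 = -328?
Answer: -804844883071271321/21447907728140 ≈ -37526.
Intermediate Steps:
X(x) = 17 + x
k(y, f) = -325 (k(y, f) = 3 - 328 = -325)
V(B) = 9 + B² (V(B) = 3 + (B*B + 6) = 3 + (B² + 6) = 3 + (6 + B²) = 9 + B²)
(((k(-257, X(-7)) - 63654)/(V(-293) - 56168))/(-118406) + 89088/36606) - 1*37528 = (((-325 - 63654)/((9 + (-293)²) - 56168))/(-118406) + 89088/36606) - 1*37528 = (-63979/((9 + 85849) - 56168)*(-1/118406) + 89088*(1/36606)) - 37528 = (-63979/(85858 - 56168)*(-1/118406) + 14848/6101) - 37528 = (-63979/29690*(-1/118406) + 14848/6101) - 37528 = (63979/3515474140 + 14848/6101) - 37528 = 52198150366599/21447907728140 - 37528 = -804844883071271321/21447907728140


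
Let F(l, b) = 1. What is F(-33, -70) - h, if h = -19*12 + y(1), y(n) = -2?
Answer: 231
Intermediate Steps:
h = -230 (h = -19*12 - 2 = -228 - 2 = -230)
F(-33, -70) - h = 1 - 1*(-230) = 1 + 230 = 231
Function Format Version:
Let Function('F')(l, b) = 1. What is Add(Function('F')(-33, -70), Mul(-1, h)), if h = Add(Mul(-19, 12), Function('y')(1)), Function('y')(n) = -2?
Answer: 231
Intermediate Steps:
h = -230 (h = Add(Mul(-19, 12), -2) = Add(-228, -2) = -230)
Add(Function('F')(-33, -70), Mul(-1, h)) = Add(1, Mul(-1, -230)) = Add(1, 230) = 231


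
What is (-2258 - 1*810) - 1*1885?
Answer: -4953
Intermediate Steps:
(-2258 - 1*810) - 1*1885 = (-2258 - 810) - 1885 = -3068 - 1885 = -4953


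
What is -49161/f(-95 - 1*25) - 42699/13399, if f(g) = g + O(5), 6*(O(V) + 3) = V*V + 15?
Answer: 1961222766/4676251 ≈ 419.40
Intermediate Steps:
O(V) = -½ + V²/6 (O(V) = -3 + (V*V + 15)/6 = -3 + (V² + 15)/6 = -3 + (15 + V²)/6 = -3 + (5/2 + V²/6) = -½ + V²/6)
f(g) = 11/3 + g (f(g) = g + (-½ + (⅙)*5²) = g + (-½ + (⅙)*25) = g + (-½ + 25/6) = g + 11/3 = 11/3 + g)
-49161/f(-95 - 1*25) - 42699/13399 = -49161/(11/3 + (-95 - 1*25)) - 42699/13399 = -49161/(11/3 + (-95 - 25)) - 42699*1/13399 = -49161/(11/3 - 120) - 42699/13399 = -49161/(-349/3) - 42699/13399 = -49161*(-3/349) - 42699/13399 = 147483/349 - 42699/13399 = 1961222766/4676251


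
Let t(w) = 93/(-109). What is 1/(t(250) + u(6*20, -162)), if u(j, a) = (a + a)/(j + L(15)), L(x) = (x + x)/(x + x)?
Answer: -13189/46569 ≈ -0.28321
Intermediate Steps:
t(w) = -93/109 (t(w) = 93*(-1/109) = -93/109)
L(x) = 1 (L(x) = (2*x)/((2*x)) = (2*x)*(1/(2*x)) = 1)
u(j, a) = 2*a/(1 + j) (u(j, a) = (a + a)/(j + 1) = (2*a)/(1 + j) = 2*a/(1 + j))
1/(t(250) + u(6*20, -162)) = 1/(-93/109 + 2*(-162)/(1 + 6*20)) = 1/(-93/109 + 2*(-162)/(1 + 120)) = 1/(-93/109 + 2*(-162)/121) = 1/(-93/109 + 2*(-162)*(1/121)) = 1/(-93/109 - 324/121) = 1/(-46569/13189) = -13189/46569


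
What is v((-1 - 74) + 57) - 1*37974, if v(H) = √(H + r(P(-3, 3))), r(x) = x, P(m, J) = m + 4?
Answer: -37974 + I*√17 ≈ -37974.0 + 4.1231*I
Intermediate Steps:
P(m, J) = 4 + m
v(H) = √(1 + H) (v(H) = √(H + (4 - 3)) = √(H + 1) = √(1 + H))
v((-1 - 74) + 57) - 1*37974 = √(1 + ((-1 - 74) + 57)) - 1*37974 = √(1 + (-75 + 57)) - 37974 = √(1 - 18) - 37974 = √(-17) - 37974 = I*√17 - 37974 = -37974 + I*√17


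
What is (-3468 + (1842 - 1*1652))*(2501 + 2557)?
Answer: -16580124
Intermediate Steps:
(-3468 + (1842 - 1*1652))*(2501 + 2557) = (-3468 + (1842 - 1652))*5058 = (-3468 + 190)*5058 = -3278*5058 = -16580124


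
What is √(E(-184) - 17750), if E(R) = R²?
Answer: √16106 ≈ 126.91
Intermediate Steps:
√(E(-184) - 17750) = √((-184)² - 17750) = √(33856 - 17750) = √16106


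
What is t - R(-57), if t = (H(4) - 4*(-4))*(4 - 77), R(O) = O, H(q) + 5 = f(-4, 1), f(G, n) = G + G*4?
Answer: 714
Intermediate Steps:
f(G, n) = 5*G (f(G, n) = G + 4*G = 5*G)
H(q) = -25 (H(q) = -5 + 5*(-4) = -5 - 20 = -25)
t = 657 (t = (-25 - 4*(-4))*(4 - 77) = (-25 + 16)*(-73) = -9*(-73) = 657)
t - R(-57) = 657 - 1*(-57) = 657 + 57 = 714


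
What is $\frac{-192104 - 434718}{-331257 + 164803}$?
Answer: $\frac{313411}{83227} \approx 3.7657$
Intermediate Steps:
$\frac{-192104 - 434718}{-331257 + 164803} = - \frac{626822}{-166454} = \left(-626822\right) \left(- \frac{1}{166454}\right) = \frac{313411}{83227}$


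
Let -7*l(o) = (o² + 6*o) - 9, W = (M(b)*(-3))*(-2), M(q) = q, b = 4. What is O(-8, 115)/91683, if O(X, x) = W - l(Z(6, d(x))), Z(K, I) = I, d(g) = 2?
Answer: 25/91683 ≈ 0.00027268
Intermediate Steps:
W = 24 (W = (4*(-3))*(-2) = -12*(-2) = 24)
l(o) = 9/7 - 6*o/7 - o²/7 (l(o) = -((o² + 6*o) - 9)/7 = -(-9 + o² + 6*o)/7 = 9/7 - 6*o/7 - o²/7)
O(X, x) = 25 (O(X, x) = 24 - (9/7 - 6/7*2 - ⅐*2²) = 24 - (9/7 - 12/7 - ⅐*4) = 24 - (9/7 - 12/7 - 4/7) = 24 - 1*(-1) = 24 + 1 = 25)
O(-8, 115)/91683 = 25/91683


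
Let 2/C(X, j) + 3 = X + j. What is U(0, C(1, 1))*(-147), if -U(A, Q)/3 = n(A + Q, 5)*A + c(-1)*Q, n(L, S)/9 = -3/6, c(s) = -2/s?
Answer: -1764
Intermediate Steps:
C(X, j) = 2/(-3 + X + j) (C(X, j) = 2/(-3 + (X + j)) = 2/(-3 + X + j))
n(L, S) = -9/2 (n(L, S) = 9*(-3/6) = 9*(-3*⅙) = 9*(-½) = -9/2)
U(A, Q) = -6*Q + 27*A/2 (U(A, Q) = -3*(-9*A/2 + (-2/(-1))*Q) = -3*(-9*A/2 + (-2*(-1))*Q) = -3*(-9*A/2 + 2*Q) = -3*(2*Q - 9*A/2) = -6*Q + 27*A/2)
U(0, C(1, 1))*(-147) = (-12/(-3 + 1 + 1) + (27/2)*0)*(-147) = (-12/(-1) + 0)*(-147) = (-12*(-1) + 0)*(-147) = (-6*(-2) + 0)*(-147) = (12 + 0)*(-147) = 12*(-147) = -1764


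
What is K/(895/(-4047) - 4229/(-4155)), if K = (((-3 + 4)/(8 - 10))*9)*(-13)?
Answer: 655796115/8930692 ≈ 73.432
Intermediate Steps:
K = 117/2 (K = ((1/(-2))*9)*(-13) = ((1*(-½))*9)*(-13) = -½*9*(-13) = -9/2*(-13) = 117/2 ≈ 58.500)
K/(895/(-4047) - 4229/(-4155)) = 117/(2*(895/(-4047) - 4229/(-4155))) = 117/(2*(895*(-1/4047) - 4229*(-1/4155))) = 117/(2*(-895/4047 + 4229/4155)) = 117/(2*(4465346/5605095)) = (117/2)*(5605095/4465346) = 655796115/8930692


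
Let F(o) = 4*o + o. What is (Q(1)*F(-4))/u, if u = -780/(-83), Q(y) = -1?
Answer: 83/39 ≈ 2.1282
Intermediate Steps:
F(o) = 5*o
u = 780/83 (u = -780*(-1/83) = 780/83 ≈ 9.3976)
(Q(1)*F(-4))/u = (-5*(-4))/(780/83) = -1*(-20)*(83/780) = 20*(83/780) = 83/39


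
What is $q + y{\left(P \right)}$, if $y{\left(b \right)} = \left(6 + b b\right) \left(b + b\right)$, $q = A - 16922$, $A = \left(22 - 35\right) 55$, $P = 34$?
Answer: $61379$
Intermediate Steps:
$A = -715$ ($A = \left(-13\right) 55 = -715$)
$q = -17637$ ($q = -715 - 16922 = -17637$)
$y{\left(b \right)} = 2 b \left(6 + b^{2}\right)$ ($y{\left(b \right)} = \left(6 + b^{2}\right) 2 b = 2 b \left(6 + b^{2}\right)$)
$q + y{\left(P \right)} = -17637 + 2 \cdot 34 \left(6 + 34^{2}\right) = -17637 + 2 \cdot 34 \left(6 + 1156\right) = -17637 + 2 \cdot 34 \cdot 1162 = -17637 + 79016 = 61379$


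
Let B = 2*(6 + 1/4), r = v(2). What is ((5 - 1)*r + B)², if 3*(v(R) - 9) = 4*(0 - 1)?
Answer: 67081/36 ≈ 1863.4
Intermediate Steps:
v(R) = 23/3 (v(R) = 9 + (4*(0 - 1))/3 = 9 + (4*(-1))/3 = 9 + (⅓)*(-4) = 9 - 4/3 = 23/3)
r = 23/3 ≈ 7.6667
B = 25/2 (B = 2*(6 + ¼) = 2*(25/4) = 25/2 ≈ 12.500)
((5 - 1)*r + B)² = ((5 - 1)*(23/3) + 25/2)² = (4*(23/3) + 25/2)² = (92/3 + 25/2)² = (259/6)² = 67081/36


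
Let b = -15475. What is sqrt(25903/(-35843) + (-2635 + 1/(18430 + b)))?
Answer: 29*I*sqrt(35158257038965605)/105916065 ≈ 51.339*I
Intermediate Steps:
sqrt(25903/(-35843) + (-2635 + 1/(18430 + b))) = sqrt(25903/(-35843) + (-2635 + 1/(18430 - 15475))) = sqrt(25903*(-1/35843) + (-2635 + 1/2955)) = sqrt(-25903/35843 + (-2635 + 1/2955)) = sqrt(-25903/35843 - 7786424/2955) = sqrt(-279165338797/105916065) = 29*I*sqrt(35158257038965605)/105916065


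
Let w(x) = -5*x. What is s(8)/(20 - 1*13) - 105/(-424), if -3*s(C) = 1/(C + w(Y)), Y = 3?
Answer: 15859/62328 ≈ 0.25444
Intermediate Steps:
s(C) = -1/(3*(-15 + C)) (s(C) = -1/(3*(C - 5*3)) = -1/(3*(C - 15)) = -1/(3*(-15 + C)))
s(8)/(20 - 1*13) - 105/(-424) = (-1/(-45 + 3*8))/(20 - 1*13) - 105/(-424) = (-1/(-45 + 24))/(20 - 13) - 105*(-1/424) = -1/(-21)/7 + 105/424 = -1*(-1/21)*(⅐) + 105/424 = (1/21)*(⅐) + 105/424 = 1/147 + 105/424 = 15859/62328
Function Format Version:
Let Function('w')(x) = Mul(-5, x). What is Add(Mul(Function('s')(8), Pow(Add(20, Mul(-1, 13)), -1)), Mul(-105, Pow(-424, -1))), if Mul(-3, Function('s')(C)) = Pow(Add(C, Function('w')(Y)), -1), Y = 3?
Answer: Rational(15859, 62328) ≈ 0.25444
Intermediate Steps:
Function('s')(C) = Mul(Rational(-1, 3), Pow(Add(-15, C), -1)) (Function('s')(C) = Mul(Rational(-1, 3), Pow(Add(C, Mul(-5, 3)), -1)) = Mul(Rational(-1, 3), Pow(Add(C, -15), -1)) = Mul(Rational(-1, 3), Pow(Add(-15, C), -1)))
Add(Mul(Function('s')(8), Pow(Add(20, Mul(-1, 13)), -1)), Mul(-105, Pow(-424, -1))) = Add(Mul(Mul(-1, Pow(Add(-45, Mul(3, 8)), -1)), Pow(Add(20, Mul(-1, 13)), -1)), Mul(-105, Pow(-424, -1))) = Add(Mul(Mul(-1, Pow(Add(-45, 24), -1)), Pow(Add(20, -13), -1)), Mul(-105, Rational(-1, 424))) = Add(Mul(Mul(-1, Pow(-21, -1)), Pow(7, -1)), Rational(105, 424)) = Add(Mul(Mul(-1, Rational(-1, 21)), Rational(1, 7)), Rational(105, 424)) = Add(Mul(Rational(1, 21), Rational(1, 7)), Rational(105, 424)) = Add(Rational(1, 147), Rational(105, 424)) = Rational(15859, 62328)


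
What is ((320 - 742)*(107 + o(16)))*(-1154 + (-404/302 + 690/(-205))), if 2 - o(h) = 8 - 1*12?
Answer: 342077142324/6191 ≈ 5.5254e+7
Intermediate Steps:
o(h) = 6 (o(h) = 2 - (8 - 1*12) = 2 - (8 - 12) = 2 - 1*(-4) = 2 + 4 = 6)
((320 - 742)*(107 + o(16)))*(-1154 + (-404/302 + 690/(-205))) = ((320 - 742)*(107 + 6))*(-1154 + (-404/302 + 690/(-205))) = (-422*113)*(-1154 + (-404*1/302 + 690*(-1/205))) = -47686*(-1154 + (-202/151 - 138/41)) = -47686*(-1154 - 29120/6191) = -47686*(-7173534/6191) = 342077142324/6191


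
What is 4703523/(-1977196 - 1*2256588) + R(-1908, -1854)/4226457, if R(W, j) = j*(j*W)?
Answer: -9262241228230521/5964635341096 ≈ -1552.9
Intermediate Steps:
R(W, j) = W*j² (R(W, j) = j*(W*j) = W*j²)
4703523/(-1977196 - 1*2256588) + R(-1908, -1854)/4226457 = 4703523/(-1977196 - 1*2256588) - 1908*(-1854)²/4226457 = 4703523/(-1977196 - 2256588) - 1908*3437316*(1/4226457) = 4703523/(-4233784) - 6558398928*1/4226457 = 4703523*(-1/4233784) - 2186132976/1408819 = -4703523/4233784 - 2186132976/1408819 = -9262241228230521/5964635341096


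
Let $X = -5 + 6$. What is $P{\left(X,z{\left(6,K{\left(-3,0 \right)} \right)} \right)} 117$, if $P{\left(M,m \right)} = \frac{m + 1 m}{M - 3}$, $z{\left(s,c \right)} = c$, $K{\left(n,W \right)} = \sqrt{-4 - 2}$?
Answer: $- 117 i \sqrt{6} \approx - 286.59 i$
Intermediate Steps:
$K{\left(n,W \right)} = i \sqrt{6}$ ($K{\left(n,W \right)} = \sqrt{-6} = i \sqrt{6}$)
$X = 1$
$P{\left(M,m \right)} = \frac{2 m}{-3 + M}$ ($P{\left(M,m \right)} = \frac{m + m}{-3 + M} = \frac{2 m}{-3 + M}$)
$P{\left(X,z{\left(6,K{\left(-3,0 \right)} \right)} \right)} 117 = \frac{2 i \sqrt{6}}{-3 + 1} \cdot 117 = \frac{2 i \sqrt{6}}{-2} \cdot 117 = 2 i \sqrt{6} \left(- \frac{1}{2}\right) 117 = - i \sqrt{6} \cdot 117 = - 117 i \sqrt{6}$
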